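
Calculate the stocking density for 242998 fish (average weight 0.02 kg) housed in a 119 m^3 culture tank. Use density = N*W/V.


Total biomass = 242998 fish * 0.02 kg = 4859.96 kg
Density = total biomass / volume = 4859.96 / 119 = 40.84 kg/m^3

40.84 kg/m^3


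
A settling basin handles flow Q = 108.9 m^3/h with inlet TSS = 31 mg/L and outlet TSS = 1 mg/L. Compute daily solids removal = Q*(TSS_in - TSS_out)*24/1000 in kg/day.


Concentration drop: TSS_in - TSS_out = 31 - 1 = 30 mg/L
Hourly solids removed = Q * dTSS = 108.9 m^3/h * 30 mg/L = 3267 g/h  (m^3/h * mg/L = g/h)
Daily solids removed = 3267 * 24 = 78408 g/day
Convert g to kg: 78408 / 1000 = 78.408 kg/day

78.408 kg/day


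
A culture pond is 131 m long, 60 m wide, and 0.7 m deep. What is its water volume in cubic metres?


Base area = L * W = 131 * 60 = 7860 m^2
Volume = area * depth = 7860 * 0.7 = 5502 m^3

5502 m^3


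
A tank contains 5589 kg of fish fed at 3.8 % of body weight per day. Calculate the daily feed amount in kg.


Feeding rate fraction = 3.8% / 100 = 0.038
Daily feed = 5589 kg * 0.038 = 212.382 kg/day

212.382 kg/day


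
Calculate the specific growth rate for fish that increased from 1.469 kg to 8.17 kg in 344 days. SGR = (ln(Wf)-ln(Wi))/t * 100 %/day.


ln(W_f) = ln(8.17) = 2.1004689
ln(W_i) = ln(1.469) = 0.3845819
ln(W_f) - ln(W_i) = 2.1004689 - 0.3845819 = 1.715887
SGR = 1.715887 / 344 * 100 = 0.498804 %/day

0.498804 %/day


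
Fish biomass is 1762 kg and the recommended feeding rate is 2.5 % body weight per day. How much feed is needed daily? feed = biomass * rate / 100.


Feeding rate fraction = 2.5% / 100 = 0.025
Daily feed = 1762 kg * 0.025 = 44.05 kg/day

44.05 kg/day


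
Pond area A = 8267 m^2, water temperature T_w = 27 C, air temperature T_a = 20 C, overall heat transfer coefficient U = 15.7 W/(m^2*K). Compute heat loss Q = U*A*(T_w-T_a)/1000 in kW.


Temperature difference dT = 27 - 20 = 7 K
Heat loss (W) = U * A * dT = 15.7 * 8267 * 7 = 908543.3 W
Convert to kW: 908543.3 / 1000 = 908.5433 kW

908.5433 kW


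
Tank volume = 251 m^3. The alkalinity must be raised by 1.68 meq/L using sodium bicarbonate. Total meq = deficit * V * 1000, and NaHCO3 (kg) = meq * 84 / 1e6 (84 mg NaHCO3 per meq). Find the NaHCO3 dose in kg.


Tank volume in L = 251 m^3 * 1000 = 251000 L
Total meq required = 1.68 meq/L * 251000 L = 421680 meq
NaHCO3 mass = 421680 meq * 84 mg/meq / 1e6 = 35.4211 kg

35.4211 kg


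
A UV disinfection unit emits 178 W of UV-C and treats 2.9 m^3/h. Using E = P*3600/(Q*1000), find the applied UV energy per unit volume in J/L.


Energy delivered per hour = 178 W * 3600 s = 640800 J/h
Volume treated per hour = 2.9 m^3/h * 1000 = 2900 L/h
dose = 640800 / 2900 = 220.966 J/L

220.966 J/L


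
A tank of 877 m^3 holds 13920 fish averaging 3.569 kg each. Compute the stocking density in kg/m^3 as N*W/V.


Total biomass = 13920 fish * 3.569 kg = 49680.48 kg
Density = total biomass / volume = 49680.48 / 877 = 56.6482 kg/m^3

56.6482 kg/m^3


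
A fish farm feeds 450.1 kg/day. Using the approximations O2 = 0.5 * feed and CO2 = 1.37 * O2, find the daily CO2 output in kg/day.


O2 = 450.1 * 0.5 = 225.05
CO2 = 225.05 * 1.37 = 308.3185

308.3185 kg/day


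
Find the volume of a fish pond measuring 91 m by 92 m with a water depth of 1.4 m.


Base area = L * W = 91 * 92 = 8372 m^2
Volume = area * depth = 8372 * 1.4 = 11720.8 m^3

11720.8 m^3


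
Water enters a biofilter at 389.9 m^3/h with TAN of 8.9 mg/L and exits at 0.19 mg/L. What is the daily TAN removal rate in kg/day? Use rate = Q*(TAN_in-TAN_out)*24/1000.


Concentration drop: TAN_in - TAN_out = 8.9 - 0.19 = 8.71 mg/L
Hourly TAN removed = Q * dTAN = 389.9 m^3/h * 8.71 mg/L = 3396.029 g/h  (m^3/h * mg/L = g/h)
Daily TAN removed = 3396.029 * 24 = 81504.696 g/day
Convert to kg/day: 81504.696 / 1000 = 81.504696 kg/day

81.504696 kg/day


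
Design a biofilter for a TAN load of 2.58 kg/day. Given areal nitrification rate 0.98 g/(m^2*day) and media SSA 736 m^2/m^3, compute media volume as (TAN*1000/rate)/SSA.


A = 2.58*1000 / 0.98 = 2632.6531 m^2
V = 2632.6531 / 736 = 3.57697

3.57697 m^3


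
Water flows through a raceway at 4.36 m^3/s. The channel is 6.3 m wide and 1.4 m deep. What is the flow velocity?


Cross-sectional area = W * d = 6.3 * 1.4 = 8.82 m^2
Velocity = Q / A = 4.36 / 8.82 = 0.494331 m/s

0.494331 m/s


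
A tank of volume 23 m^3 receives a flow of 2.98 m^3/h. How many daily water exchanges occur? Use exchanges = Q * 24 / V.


Daily flow volume = 2.98 m^3/h * 24 h = 71.52 m^3/day
Exchanges = daily flow / tank volume = 71.52 / 23 = 3.10957 exchanges/day

3.10957 exchanges/day


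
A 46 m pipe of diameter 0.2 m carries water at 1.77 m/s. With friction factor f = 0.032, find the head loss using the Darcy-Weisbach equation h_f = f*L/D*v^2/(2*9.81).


v^2 = 1.77^2 = 3.1329 m^2/s^2
L/D = 46/0.2 = 230
h_f = f*(L/D)*v^2/(2g) = 0.032 * 230 * 3.1329 / 19.62 = 1.17524 m

1.17524 m


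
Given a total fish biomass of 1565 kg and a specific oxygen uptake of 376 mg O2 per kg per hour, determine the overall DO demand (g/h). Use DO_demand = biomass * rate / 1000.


Total O2 consumption (mg/h) = 1565 kg * 376 mg/(kg*h) = 588440 mg/h
Convert to g/h: 588440 / 1000 = 588.44 g/h

588.44 g/h


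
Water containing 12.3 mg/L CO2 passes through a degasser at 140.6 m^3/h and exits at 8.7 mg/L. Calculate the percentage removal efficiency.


CO2_out / CO2_in = 8.7 / 12.3 = 0.70731707
Fraction remaining = 0.70731707
efficiency = (1 - 0.70731707) * 100 = 29.2683 %

29.2683 %


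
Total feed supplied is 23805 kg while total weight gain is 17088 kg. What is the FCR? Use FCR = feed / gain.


FCR = feed consumed / weight gained
FCR = 23805 kg / 17088 kg = 1.39308

1.39308


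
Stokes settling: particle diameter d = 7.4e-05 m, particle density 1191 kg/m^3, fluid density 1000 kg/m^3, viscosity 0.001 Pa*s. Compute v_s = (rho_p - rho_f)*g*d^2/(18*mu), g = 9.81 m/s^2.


Density difference: rho_p - rho_f = 1191 - 1000 = 191 kg/m^3
d^2 = (7.4e-05)^2 = 5.476e-09 m^2
Numerator = (rho_p - rho_f) * g * d^2 = 191 * 9.81 * 5.476e-09 = 1.0260436e-05
Denominator = 18 * mu = 18 * 0.001 = 0.018
v_s = 1.0260436e-05 / 0.018 = 5.70024e-04 m/s
Check: Re = rho_f * v_s * d / mu = 1000 * 5.70024e-04 * 7.4e-05 / 0.001 = 0.0422 < 1, so Stokes' law applies.

5.70024e-04 m/s


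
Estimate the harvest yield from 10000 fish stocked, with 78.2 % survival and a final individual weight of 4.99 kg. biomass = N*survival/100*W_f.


Survivors = 10000 * 78.2/100 = 7820 fish
Harvest biomass = survivors * W_f = 7820 * 4.99 = 39021.8 kg

39021.8 kg


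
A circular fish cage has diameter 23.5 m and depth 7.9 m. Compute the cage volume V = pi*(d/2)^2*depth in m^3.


r = d/2 = 23.5/2 = 11.75 m
Base area = pi*r^2 = pi*11.75^2 = 433.73614 m^2
Volume = 433.73614 * 7.9 = 3426.52 m^3

3426.52 m^3


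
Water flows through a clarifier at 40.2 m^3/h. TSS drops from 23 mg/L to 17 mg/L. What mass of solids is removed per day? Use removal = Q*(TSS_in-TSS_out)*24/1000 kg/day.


Concentration drop: TSS_in - TSS_out = 23 - 17 = 6 mg/L
Hourly solids removed = Q * dTSS = 40.2 m^3/h * 6 mg/L = 241.2 g/h  (m^3/h * mg/L = g/h)
Daily solids removed = 241.2 * 24 = 5788.8 g/day
Convert g to kg: 5788.8 / 1000 = 5.7888 kg/day

5.7888 kg/day


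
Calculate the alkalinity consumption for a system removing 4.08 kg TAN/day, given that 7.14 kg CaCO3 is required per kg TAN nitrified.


Alkalinity factor: 7.14 kg CaCO3 consumed per kg TAN nitrified
alk = 4.08 kg TAN * 7.14 = 29.1312 kg CaCO3/day

29.1312 kg CaCO3/day


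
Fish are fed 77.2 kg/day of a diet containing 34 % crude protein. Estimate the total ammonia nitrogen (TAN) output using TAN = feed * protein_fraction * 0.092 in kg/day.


Protein in feed = 77.2 * 34/100 = 26.248 kg/day
TAN = protein * 0.092 = 26.248 * 0.092 = 2.414816 kg/day

2.414816 kg/day


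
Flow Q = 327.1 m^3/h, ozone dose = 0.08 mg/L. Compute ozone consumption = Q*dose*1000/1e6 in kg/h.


O3 demand (mg/h) = Q * dose * 1000 = 327.1 * 0.08 * 1000 = 26168 mg/h
Convert mg to kg: 26168 / 1e6 = 0.026168 kg/h

0.026168 kg/h


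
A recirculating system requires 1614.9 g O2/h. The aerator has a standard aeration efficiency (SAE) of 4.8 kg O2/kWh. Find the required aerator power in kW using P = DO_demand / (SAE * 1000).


SAE in g O2/kWh = 4.8 * 1000 = 4800 g/kWh
P = DO_demand / SAE_g = 1614.9 / 4800 = 0.336438 kW

0.336438 kW


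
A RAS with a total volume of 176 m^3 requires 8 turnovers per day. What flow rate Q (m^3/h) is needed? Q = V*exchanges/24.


Daily recirculation volume = 176 m^3 * 8 = 1408 m^3/day
Flow rate Q = daily volume / 24 h = 1408 / 24 = 58.6667 m^3/h

58.6667 m^3/h


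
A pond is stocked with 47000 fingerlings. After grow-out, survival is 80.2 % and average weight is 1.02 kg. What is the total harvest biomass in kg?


Survivors = 47000 * 80.2/100 = 37694 fish
Harvest biomass = survivors * W_f = 37694 * 1.02 = 38447.88 kg

38447.88 kg


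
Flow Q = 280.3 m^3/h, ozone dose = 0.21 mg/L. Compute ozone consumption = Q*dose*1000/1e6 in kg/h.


O3 demand (mg/h) = Q * dose * 1000 = 280.3 * 0.21 * 1000 = 58863 mg/h
Convert mg to kg: 58863 / 1e6 = 0.058863 kg/h

0.058863 kg/h


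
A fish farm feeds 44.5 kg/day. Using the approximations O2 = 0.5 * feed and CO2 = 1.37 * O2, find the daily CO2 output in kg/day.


O2 = 44.5 * 0.5 = 22.25
CO2 = 22.25 * 1.37 = 30.4825

30.4825 kg/day


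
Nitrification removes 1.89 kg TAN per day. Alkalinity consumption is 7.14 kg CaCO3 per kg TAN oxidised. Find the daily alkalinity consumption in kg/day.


Alkalinity factor: 7.14 kg CaCO3 consumed per kg TAN nitrified
alk = 1.89 kg TAN * 7.14 = 13.4946 kg CaCO3/day

13.4946 kg CaCO3/day


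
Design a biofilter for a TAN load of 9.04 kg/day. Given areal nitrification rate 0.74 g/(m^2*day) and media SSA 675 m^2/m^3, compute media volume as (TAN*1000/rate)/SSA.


A = 9.04*1000 / 0.74 = 12216.216 m^2
V = 12216.216 / 675 = 18.0981

18.0981 m^3


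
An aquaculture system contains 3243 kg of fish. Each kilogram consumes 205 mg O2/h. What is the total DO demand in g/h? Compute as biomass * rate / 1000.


Total O2 consumption (mg/h) = 3243 kg * 205 mg/(kg*h) = 664815 mg/h
Convert to g/h: 664815 / 1000 = 664.815 g/h

664.815 g/h


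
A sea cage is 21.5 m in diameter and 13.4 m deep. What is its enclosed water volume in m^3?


r = d/2 = 21.5/2 = 10.75 m
Base area = pi*r^2 = pi*10.75^2 = 363.0503 m^2
Volume = 363.0503 * 13.4 = 4864.87 m^3

4864.87 m^3


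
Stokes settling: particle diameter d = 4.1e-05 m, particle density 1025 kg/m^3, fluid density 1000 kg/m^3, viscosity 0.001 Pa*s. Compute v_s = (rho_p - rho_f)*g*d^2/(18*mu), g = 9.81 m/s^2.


Density difference: rho_p - rho_f = 1025 - 1000 = 25 kg/m^3
d^2 = (4.1e-05)^2 = 1.681e-09 m^2
Numerator = (rho_p - rho_f) * g * d^2 = 25 * 9.81 * 1.681e-09 = 4.1226525e-07
Denominator = 18 * mu = 18 * 0.001 = 0.018
v_s = 4.1226525e-07 / 0.018 = 2.29036e-05 m/s
Check: Re = rho_f * v_s * d / mu = 1000 * 2.29036e-05 * 4.1e-05 / 0.001 = 9.39e-04 < 1, so Stokes' law applies.

2.29036e-05 m/s


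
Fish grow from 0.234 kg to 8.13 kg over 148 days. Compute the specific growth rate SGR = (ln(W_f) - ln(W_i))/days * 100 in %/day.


ln(W_f) = ln(8.13) = 2.0955609
ln(W_i) = ln(0.234) = -1.4524342
ln(W_f) - ln(W_i) = 2.0955609 - -1.4524342 = 3.5479951
SGR = 3.5479951 / 148 * 100 = 2.39729 %/day

2.39729 %/day


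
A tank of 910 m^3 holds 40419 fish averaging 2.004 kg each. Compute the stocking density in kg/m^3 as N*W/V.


Total biomass = 40419 fish * 2.004 kg = 80999.676 kg
Density = total biomass / volume = 80999.676 / 910 = 89.0106 kg/m^3

89.0106 kg/m^3


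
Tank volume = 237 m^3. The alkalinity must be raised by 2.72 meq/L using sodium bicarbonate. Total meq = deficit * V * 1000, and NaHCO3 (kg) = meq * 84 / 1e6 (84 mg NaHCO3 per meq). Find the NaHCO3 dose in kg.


Tank volume in L = 237 m^3 * 1000 = 237000 L
Total meq required = 2.72 meq/L * 237000 L = 644640 meq
NaHCO3 mass = 644640 meq * 84 mg/meq / 1e6 = 54.1498 kg

54.1498 kg


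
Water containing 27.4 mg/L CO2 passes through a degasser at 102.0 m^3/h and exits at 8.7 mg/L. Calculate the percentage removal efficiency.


CO2_out / CO2_in = 8.7 / 27.4 = 0.31751825
Fraction remaining = 0.31751825
efficiency = (1 - 0.31751825) * 100 = 68.2482 %

68.2482 %


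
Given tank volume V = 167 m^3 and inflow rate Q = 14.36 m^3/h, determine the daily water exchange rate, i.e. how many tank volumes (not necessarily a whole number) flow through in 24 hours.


Daily flow volume = 14.36 m^3/h * 24 h = 344.64 m^3/day
Exchanges = daily flow / tank volume = 344.64 / 167 = 2.06371 exchanges/day

2.06371 exchanges/day


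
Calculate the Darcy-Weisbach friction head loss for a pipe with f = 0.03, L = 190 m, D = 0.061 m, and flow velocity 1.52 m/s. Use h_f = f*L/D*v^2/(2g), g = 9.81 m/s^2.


v^2 = 1.52^2 = 2.3104 m^2/s^2
L/D = 190/0.061 = 3114.7541
h_f = f*(L/D)*v^2/(2g) = 0.03 * 3114.7541 * 2.3104 / 19.62 = 11.0036 m

11.0036 m


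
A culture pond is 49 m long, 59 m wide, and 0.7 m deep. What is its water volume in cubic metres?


Base area = L * W = 49 * 59 = 2891 m^2
Volume = area * depth = 2891 * 0.7 = 2023.7 m^3

2023.7 m^3


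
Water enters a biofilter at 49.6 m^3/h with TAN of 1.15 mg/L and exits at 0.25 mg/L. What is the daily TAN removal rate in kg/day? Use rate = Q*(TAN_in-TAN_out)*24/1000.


Concentration drop: TAN_in - TAN_out = 1.15 - 0.25 = 0.9 mg/L
Hourly TAN removed = Q * dTAN = 49.6 m^3/h * 0.9 mg/L = 44.64 g/h  (m^3/h * mg/L = g/h)
Daily TAN removed = 44.64 * 24 = 1071.36 g/day
Convert to kg/day: 1071.36 / 1000 = 1.07136 kg/day

1.07136 kg/day


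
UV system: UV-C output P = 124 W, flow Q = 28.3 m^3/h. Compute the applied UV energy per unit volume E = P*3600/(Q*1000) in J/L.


Energy delivered per hour = 124 W * 3600 s = 446400 J/h
Volume treated per hour = 28.3 m^3/h * 1000 = 28300 L/h
dose = 446400 / 28300 = 15.7739 J/L

15.7739 J/L


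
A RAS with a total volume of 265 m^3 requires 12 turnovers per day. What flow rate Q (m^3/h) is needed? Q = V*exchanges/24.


Daily recirculation volume = 265 m^3 * 12 = 3180 m^3/day
Flow rate Q = daily volume / 24 h = 3180 / 24 = 132.5 m^3/h

132.5 m^3/h


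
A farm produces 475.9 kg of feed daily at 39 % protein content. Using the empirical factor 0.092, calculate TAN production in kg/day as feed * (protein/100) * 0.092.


Protein in feed = 475.9 * 39/100 = 185.601 kg/day
TAN = protein * 0.092 = 185.601 * 0.092 = 17.075292 kg/day

17.075292 kg/day


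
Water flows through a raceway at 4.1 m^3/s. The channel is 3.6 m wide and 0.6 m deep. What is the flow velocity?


Cross-sectional area = W * d = 3.6 * 0.6 = 2.16 m^2
Velocity = Q / A = 4.1 / 2.16 = 1.89815 m/s

1.89815 m/s


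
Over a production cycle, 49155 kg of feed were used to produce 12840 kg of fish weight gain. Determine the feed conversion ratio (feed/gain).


FCR = feed consumed / weight gained
FCR = 49155 kg / 12840 kg = 3.82827

3.82827


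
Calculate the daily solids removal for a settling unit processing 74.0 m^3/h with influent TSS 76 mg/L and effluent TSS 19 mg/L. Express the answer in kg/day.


Concentration drop: TSS_in - TSS_out = 76 - 19 = 57 mg/L
Hourly solids removed = Q * dTSS = 74.0 m^3/h * 57 mg/L = 4218 g/h  (m^3/h * mg/L = g/h)
Daily solids removed = 4218 * 24 = 101232 g/day
Convert g to kg: 101232 / 1000 = 101.232 kg/day

101.232 kg/day


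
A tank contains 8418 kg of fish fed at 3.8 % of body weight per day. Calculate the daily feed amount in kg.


Feeding rate fraction = 3.8% / 100 = 0.038
Daily feed = 8418 kg * 0.038 = 319.884 kg/day

319.884 kg/day


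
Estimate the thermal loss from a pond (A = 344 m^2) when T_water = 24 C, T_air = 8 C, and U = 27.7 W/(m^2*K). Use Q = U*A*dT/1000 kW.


Temperature difference dT = 24 - 8 = 16 K
Heat loss (W) = U * A * dT = 27.7 * 344 * 16 = 152460.8 W
Convert to kW: 152460.8 / 1000 = 152.4608 kW

152.4608 kW


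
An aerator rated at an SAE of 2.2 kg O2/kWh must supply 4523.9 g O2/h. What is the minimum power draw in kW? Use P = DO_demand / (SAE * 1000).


SAE in g O2/kWh = 2.2 * 1000 = 2200 g/kWh
P = DO_demand / SAE_g = 4523.9 / 2200 = 2.05632 kW

2.05632 kW


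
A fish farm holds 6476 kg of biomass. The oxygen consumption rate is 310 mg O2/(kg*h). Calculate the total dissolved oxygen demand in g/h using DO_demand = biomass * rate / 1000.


Total O2 consumption (mg/h) = 6476 kg * 310 mg/(kg*h) = 2007560 mg/h
Convert to g/h: 2007560 / 1000 = 2007.56 g/h

2007.56 g/h


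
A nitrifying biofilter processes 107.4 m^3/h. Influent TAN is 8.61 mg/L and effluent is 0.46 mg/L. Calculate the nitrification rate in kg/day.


Concentration drop: TAN_in - TAN_out = 8.61 - 0.46 = 8.15 mg/L
Hourly TAN removed = Q * dTAN = 107.4 m^3/h * 8.15 mg/L = 875.31 g/h  (m^3/h * mg/L = g/h)
Daily TAN removed = 875.31 * 24 = 21007.44 g/day
Convert to kg/day: 21007.44 / 1000 = 21.00744 kg/day

21.00744 kg/day


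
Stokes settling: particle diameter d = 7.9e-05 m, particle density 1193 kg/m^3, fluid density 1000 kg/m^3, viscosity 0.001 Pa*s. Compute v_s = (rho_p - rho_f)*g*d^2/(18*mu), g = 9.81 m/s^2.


Density difference: rho_p - rho_f = 1193 - 1000 = 193 kg/m^3
d^2 = (7.9e-05)^2 = 6.241e-09 m^2
Numerator = (rho_p - rho_f) * g * d^2 = 193 * 9.81 * 6.241e-09 = 1.1816273e-05
Denominator = 18 * mu = 18 * 0.001 = 0.018
v_s = 1.1816273e-05 / 0.018 = 6.5646e-04 m/s
Check: Re = rho_f * v_s * d / mu = 1000 * 6.5646e-04 * 7.9e-05 / 0.001 = 0.0519 < 1, so Stokes' law applies.

6.5646e-04 m/s


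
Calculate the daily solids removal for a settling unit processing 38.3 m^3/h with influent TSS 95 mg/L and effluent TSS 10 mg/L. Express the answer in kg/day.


Concentration drop: TSS_in - TSS_out = 95 - 10 = 85 mg/L
Hourly solids removed = Q * dTSS = 38.3 m^3/h * 85 mg/L = 3255.5 g/h  (m^3/h * mg/L = g/h)
Daily solids removed = 3255.5 * 24 = 78132 g/day
Convert g to kg: 78132 / 1000 = 78.132 kg/day

78.132 kg/day


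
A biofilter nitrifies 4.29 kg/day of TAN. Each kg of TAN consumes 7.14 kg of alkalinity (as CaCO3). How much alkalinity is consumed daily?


Alkalinity factor: 7.14 kg CaCO3 consumed per kg TAN nitrified
alk = 4.29 kg TAN * 7.14 = 30.6306 kg CaCO3/day

30.6306 kg CaCO3/day


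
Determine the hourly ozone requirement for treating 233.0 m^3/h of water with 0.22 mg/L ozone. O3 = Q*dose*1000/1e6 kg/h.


O3 demand (mg/h) = Q * dose * 1000 = 233.0 * 0.22 * 1000 = 51260 mg/h
Convert mg to kg: 51260 / 1e6 = 0.05126 kg/h

0.05126 kg/h


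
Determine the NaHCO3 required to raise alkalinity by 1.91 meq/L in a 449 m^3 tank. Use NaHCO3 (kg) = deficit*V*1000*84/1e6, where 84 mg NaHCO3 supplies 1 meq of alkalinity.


Tank volume in L = 449 m^3 * 1000 = 449000 L
Total meq required = 1.91 meq/L * 449000 L = 857590 meq
NaHCO3 mass = 857590 meq * 84 mg/meq / 1e6 = 72.0376 kg

72.0376 kg


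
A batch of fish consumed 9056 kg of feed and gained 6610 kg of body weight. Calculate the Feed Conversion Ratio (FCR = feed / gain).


FCR = feed consumed / weight gained
FCR = 9056 kg / 6610 kg = 1.37005

1.37005


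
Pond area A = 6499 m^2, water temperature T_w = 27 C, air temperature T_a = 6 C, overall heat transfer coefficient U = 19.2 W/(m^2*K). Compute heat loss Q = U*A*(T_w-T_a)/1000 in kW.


Temperature difference dT = 27 - 6 = 21 K
Heat loss (W) = U * A * dT = 19.2 * 6499 * 21 = 2620396.8 W
Convert to kW: 2620396.8 / 1000 = 2620.3968 kW

2620.3968 kW


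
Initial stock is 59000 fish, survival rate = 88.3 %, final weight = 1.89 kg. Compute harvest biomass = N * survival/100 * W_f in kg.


Survivors = 59000 * 88.3/100 = 52097 fish
Harvest biomass = survivors * W_f = 52097 * 1.89 = 98463.33 kg

98463.33 kg


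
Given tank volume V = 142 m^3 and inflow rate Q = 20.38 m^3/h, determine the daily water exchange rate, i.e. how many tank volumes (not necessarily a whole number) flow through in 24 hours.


Daily flow volume = 20.38 m^3/h * 24 h = 489.12 m^3/day
Exchanges = daily flow / tank volume = 489.12 / 142 = 3.44451 exchanges/day

3.44451 exchanges/day


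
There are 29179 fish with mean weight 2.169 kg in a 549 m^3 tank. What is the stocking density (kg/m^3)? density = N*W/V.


Total biomass = 29179 fish * 2.169 kg = 63289.251 kg
Density = total biomass / volume = 63289.251 / 549 = 115.281 kg/m^3

115.281 kg/m^3


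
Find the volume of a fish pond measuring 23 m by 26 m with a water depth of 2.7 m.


Base area = L * W = 23 * 26 = 598 m^2
Volume = area * depth = 598 * 2.7 = 1614.6 m^3

1614.6 m^3


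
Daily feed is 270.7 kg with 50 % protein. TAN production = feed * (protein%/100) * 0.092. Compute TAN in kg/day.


Protein in feed = 270.7 * 50/100 = 135.35 kg/day
TAN = protein * 0.092 = 135.35 * 0.092 = 12.4522 kg/day

12.4522 kg/day


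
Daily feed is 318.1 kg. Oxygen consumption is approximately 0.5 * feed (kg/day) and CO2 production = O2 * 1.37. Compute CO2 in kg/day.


O2 = 318.1 * 0.5 = 159.05
CO2 = 159.05 * 1.37 = 217.8985

217.8985 kg/day


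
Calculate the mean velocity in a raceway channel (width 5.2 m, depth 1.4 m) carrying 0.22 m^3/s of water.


Cross-sectional area = W * d = 5.2 * 1.4 = 7.28 m^2
Velocity = Q / A = 0.22 / 7.28 = 0.0302198 m/s

0.0302198 m/s


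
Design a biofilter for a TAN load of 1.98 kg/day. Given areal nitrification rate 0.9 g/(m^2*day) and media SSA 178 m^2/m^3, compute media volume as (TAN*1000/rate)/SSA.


A = 1.98*1000 / 0.9 = 2200 m^2
V = 2200 / 178 = 12.3596

12.3596 m^3


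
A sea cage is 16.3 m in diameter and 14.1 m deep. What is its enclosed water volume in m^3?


r = d/2 = 16.3/2 = 8.15 m
Base area = pi*r^2 = pi*8.15^2 = 208.67244 m^2
Volume = 208.67244 * 14.1 = 2942.28 m^3

2942.28 m^3


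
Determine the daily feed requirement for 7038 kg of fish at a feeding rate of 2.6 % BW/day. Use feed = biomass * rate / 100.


Feeding rate fraction = 2.6% / 100 = 0.026
Daily feed = 7038 kg * 0.026 = 182.988 kg/day

182.988 kg/day


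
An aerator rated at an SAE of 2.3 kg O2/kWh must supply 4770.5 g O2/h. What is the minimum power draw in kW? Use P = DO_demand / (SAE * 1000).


SAE in g O2/kWh = 2.3 * 1000 = 2300 g/kWh
P = DO_demand / SAE_g = 4770.5 / 2300 = 2.07413 kW

2.07413 kW


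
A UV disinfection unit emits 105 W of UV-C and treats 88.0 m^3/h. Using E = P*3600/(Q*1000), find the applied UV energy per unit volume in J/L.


Energy delivered per hour = 105 W * 3600 s = 378000 J/h
Volume treated per hour = 88.0 m^3/h * 1000 = 88000 L/h
dose = 378000 / 88000 = 4.29545 J/L

4.29545 J/L


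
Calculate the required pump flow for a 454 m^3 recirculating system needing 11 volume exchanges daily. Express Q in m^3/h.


Daily recirculation volume = 454 m^3 * 11 = 4994 m^3/day
Flow rate Q = daily volume / 24 h = 4994 / 24 = 208.083 m^3/h

208.083 m^3/h


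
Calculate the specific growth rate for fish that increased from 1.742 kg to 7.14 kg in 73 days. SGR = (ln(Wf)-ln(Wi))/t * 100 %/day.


ln(W_f) = ln(7.14) = 1.9657128
ln(W_i) = ln(1.742) = 0.55503388
ln(W_f) - ln(W_i) = 1.9657128 - 0.55503388 = 1.4106789
SGR = 1.4106789 / 73 * 100 = 1.93244 %/day

1.93244 %/day


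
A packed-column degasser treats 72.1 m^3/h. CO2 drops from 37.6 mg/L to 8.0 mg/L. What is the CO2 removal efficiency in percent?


CO2_out / CO2_in = 8.0 / 37.6 = 0.21276596
Fraction remaining = 0.21276596
efficiency = (1 - 0.21276596) * 100 = 78.7234 %

78.7234 %


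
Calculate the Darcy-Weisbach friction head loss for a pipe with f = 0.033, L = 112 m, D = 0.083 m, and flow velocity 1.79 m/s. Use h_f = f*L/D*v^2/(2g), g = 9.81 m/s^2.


v^2 = 1.79^2 = 3.2041 m^2/s^2
L/D = 112/0.083 = 1349.3976
h_f = f*(L/D)*v^2/(2g) = 0.033 * 1349.3976 * 3.2041 / 19.62 = 7.27212 m

7.27212 m


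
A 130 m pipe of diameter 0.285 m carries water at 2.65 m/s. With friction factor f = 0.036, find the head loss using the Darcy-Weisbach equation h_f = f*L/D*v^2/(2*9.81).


v^2 = 2.65^2 = 7.0225 m^2/s^2
L/D = 130/0.285 = 456.14035
h_f = f*(L/D)*v^2/(2g) = 0.036 * 456.14035 * 7.0225 / 19.62 = 5.87751 m

5.87751 m


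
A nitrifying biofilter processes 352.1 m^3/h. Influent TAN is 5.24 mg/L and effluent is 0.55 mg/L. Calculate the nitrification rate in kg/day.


Concentration drop: TAN_in - TAN_out = 5.24 - 0.55 = 4.69 mg/L
Hourly TAN removed = Q * dTAN = 352.1 m^3/h * 4.69 mg/L = 1651.349 g/h  (m^3/h * mg/L = g/h)
Daily TAN removed = 1651.349 * 24 = 39632.376 g/day
Convert to kg/day: 39632.376 / 1000 = 39.632376 kg/day

39.632376 kg/day


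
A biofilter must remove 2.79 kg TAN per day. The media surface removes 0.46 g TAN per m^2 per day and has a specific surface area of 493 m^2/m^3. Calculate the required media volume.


A = 2.79*1000 / 0.46 = 6065.2174 m^2
V = 6065.2174 / 493 = 12.3027

12.3027 m^3


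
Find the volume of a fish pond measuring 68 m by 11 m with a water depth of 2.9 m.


Base area = L * W = 68 * 11 = 748 m^2
Volume = area * depth = 748 * 2.9 = 2169.2 m^3

2169.2 m^3


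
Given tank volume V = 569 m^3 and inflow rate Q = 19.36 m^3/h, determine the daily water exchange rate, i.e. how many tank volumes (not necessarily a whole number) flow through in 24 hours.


Daily flow volume = 19.36 m^3/h * 24 h = 464.64 m^3/day
Exchanges = daily flow / tank volume = 464.64 / 569 = 0.816591 exchanges/day

0.816591 exchanges/day


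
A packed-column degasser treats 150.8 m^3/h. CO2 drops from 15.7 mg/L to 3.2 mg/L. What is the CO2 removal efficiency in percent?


CO2_out / CO2_in = 3.2 / 15.7 = 0.20382166
Fraction remaining = 0.20382166
efficiency = (1 - 0.20382166) * 100 = 79.6178 %

79.6178 %


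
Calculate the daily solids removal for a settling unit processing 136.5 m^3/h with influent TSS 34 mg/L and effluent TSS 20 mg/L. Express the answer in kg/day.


Concentration drop: TSS_in - TSS_out = 34 - 20 = 14 mg/L
Hourly solids removed = Q * dTSS = 136.5 m^3/h * 14 mg/L = 1911 g/h  (m^3/h * mg/L = g/h)
Daily solids removed = 1911 * 24 = 45864 g/day
Convert g to kg: 45864 / 1000 = 45.864 kg/day

45.864 kg/day


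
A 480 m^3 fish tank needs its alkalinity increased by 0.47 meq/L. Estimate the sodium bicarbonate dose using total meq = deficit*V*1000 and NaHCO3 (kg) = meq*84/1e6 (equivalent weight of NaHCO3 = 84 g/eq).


Tank volume in L = 480 m^3 * 1000 = 480000 L
Total meq required = 0.47 meq/L * 480000 L = 225600 meq
NaHCO3 mass = 225600 meq * 84 mg/meq / 1e6 = 18.9504 kg

18.9504 kg


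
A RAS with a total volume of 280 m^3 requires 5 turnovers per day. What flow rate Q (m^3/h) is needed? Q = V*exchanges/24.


Daily recirculation volume = 280 m^3 * 5 = 1400 m^3/day
Flow rate Q = daily volume / 24 h = 1400 / 24 = 58.3333 m^3/h

58.3333 m^3/h


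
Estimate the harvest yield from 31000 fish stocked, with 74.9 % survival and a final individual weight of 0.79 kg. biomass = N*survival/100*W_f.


Survivors = 31000 * 74.9/100 = 23219 fish
Harvest biomass = survivors * W_f = 23219 * 0.79 = 18343.01 kg

18343.01 kg


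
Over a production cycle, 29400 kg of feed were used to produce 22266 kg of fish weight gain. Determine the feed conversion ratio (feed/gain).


FCR = feed consumed / weight gained
FCR = 29400 kg / 22266 kg = 1.3204

1.3204


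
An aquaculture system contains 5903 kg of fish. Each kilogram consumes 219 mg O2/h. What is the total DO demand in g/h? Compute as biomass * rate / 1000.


Total O2 consumption (mg/h) = 5903 kg * 219 mg/(kg*h) = 1292757 mg/h
Convert to g/h: 1292757 / 1000 = 1292.757 g/h

1292.757 g/h


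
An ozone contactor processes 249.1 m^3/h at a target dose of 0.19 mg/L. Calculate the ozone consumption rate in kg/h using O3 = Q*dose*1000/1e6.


O3 demand (mg/h) = Q * dose * 1000 = 249.1 * 0.19 * 1000 = 47329 mg/h
Convert mg to kg: 47329 / 1e6 = 0.047329 kg/h

0.047329 kg/h


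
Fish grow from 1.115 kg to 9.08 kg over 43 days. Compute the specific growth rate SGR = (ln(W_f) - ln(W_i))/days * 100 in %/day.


ln(W_f) = ln(9.08) = 2.2060742
ln(W_i) = ln(1.115) = 0.1088544
ln(W_f) - ln(W_i) = 2.2060742 - 0.1088544 = 2.0972198
SGR = 2.0972198 / 43 * 100 = 4.87726 %/day

4.87726 %/day


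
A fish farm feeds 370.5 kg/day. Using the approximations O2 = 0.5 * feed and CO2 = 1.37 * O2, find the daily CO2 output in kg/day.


O2 = 370.5 * 0.5 = 185.25
CO2 = 185.25 * 1.37 = 253.7925

253.7925 kg/day


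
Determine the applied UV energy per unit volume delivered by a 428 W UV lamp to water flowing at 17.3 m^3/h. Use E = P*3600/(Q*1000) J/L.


Energy delivered per hour = 428 W * 3600 s = 1540800 J/h
Volume treated per hour = 17.3 m^3/h * 1000 = 17300 L/h
dose = 1540800 / 17300 = 89.0636 J/L

89.0636 J/L


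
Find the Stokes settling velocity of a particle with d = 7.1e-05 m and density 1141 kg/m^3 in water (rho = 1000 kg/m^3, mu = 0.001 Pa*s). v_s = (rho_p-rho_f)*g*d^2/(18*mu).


Density difference: rho_p - rho_f = 1141 - 1000 = 141 kg/m^3
d^2 = (7.1e-05)^2 = 5.041e-09 m^2
Numerator = (rho_p - rho_f) * g * d^2 = 141 * 9.81 * 5.041e-09 = 6.9727616e-06
Denominator = 18 * mu = 18 * 0.001 = 0.018
v_s = 6.9727616e-06 / 0.018 = 3.87376e-04 m/s
Check: Re = rho_f * v_s * d / mu = 1000 * 3.87376e-04 * 7.1e-05 / 0.001 = 0.0275 < 1, so Stokes' law applies.

3.87376e-04 m/s


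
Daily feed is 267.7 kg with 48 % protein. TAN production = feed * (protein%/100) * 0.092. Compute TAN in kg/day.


Protein in feed = 267.7 * 48/100 = 128.496 kg/day
TAN = protein * 0.092 = 128.496 * 0.092 = 11.821632 kg/day

11.821632 kg/day


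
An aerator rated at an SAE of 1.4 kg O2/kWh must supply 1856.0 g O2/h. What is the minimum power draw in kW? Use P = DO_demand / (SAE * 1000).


SAE in g O2/kWh = 1.4 * 1000 = 1400 g/kWh
P = DO_demand / SAE_g = 1856.0 / 1400 = 1.32571 kW

1.32571 kW


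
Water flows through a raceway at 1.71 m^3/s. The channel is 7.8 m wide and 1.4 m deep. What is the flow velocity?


Cross-sectional area = W * d = 7.8 * 1.4 = 10.92 m^2
Velocity = Q / A = 1.71 / 10.92 = 0.156593 m/s

0.156593 m/s


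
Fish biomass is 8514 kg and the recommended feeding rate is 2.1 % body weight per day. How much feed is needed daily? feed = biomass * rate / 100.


Feeding rate fraction = 2.1% / 100 = 0.021
Daily feed = 8514 kg * 0.021 = 178.794 kg/day

178.794 kg/day


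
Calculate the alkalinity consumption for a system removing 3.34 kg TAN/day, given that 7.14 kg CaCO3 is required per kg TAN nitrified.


Alkalinity factor: 7.14 kg CaCO3 consumed per kg TAN nitrified
alk = 3.34 kg TAN * 7.14 = 23.8476 kg CaCO3/day

23.8476 kg CaCO3/day


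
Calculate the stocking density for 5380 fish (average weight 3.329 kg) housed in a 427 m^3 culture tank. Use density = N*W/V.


Total biomass = 5380 fish * 3.329 kg = 17910.02 kg
Density = total biomass / volume = 17910.02 / 427 = 41.9438 kg/m^3

41.9438 kg/m^3


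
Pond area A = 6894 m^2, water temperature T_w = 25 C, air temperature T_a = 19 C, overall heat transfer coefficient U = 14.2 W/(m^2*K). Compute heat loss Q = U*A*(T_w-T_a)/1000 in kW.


Temperature difference dT = 25 - 19 = 6 K
Heat loss (W) = U * A * dT = 14.2 * 6894 * 6 = 587368.8 W
Convert to kW: 587368.8 / 1000 = 587.3688 kW

587.3688 kW


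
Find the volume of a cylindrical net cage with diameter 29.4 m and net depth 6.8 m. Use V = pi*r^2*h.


r = d/2 = 29.4/2 = 14.7 m
Base area = pi*r^2 = pi*14.7^2 = 678.86676 m^2
Volume = 678.86676 * 6.8 = 4616.29 m^3

4616.29 m^3


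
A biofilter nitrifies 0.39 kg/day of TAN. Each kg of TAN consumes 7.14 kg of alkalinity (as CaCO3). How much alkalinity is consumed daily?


Alkalinity factor: 7.14 kg CaCO3 consumed per kg TAN nitrified
alk = 0.39 kg TAN * 7.14 = 2.7846 kg CaCO3/day

2.7846 kg CaCO3/day


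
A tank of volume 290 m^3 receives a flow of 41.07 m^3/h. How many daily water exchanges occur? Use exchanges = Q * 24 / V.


Daily flow volume = 41.07 m^3/h * 24 h = 985.68 m^3/day
Exchanges = daily flow / tank volume = 985.68 / 290 = 3.3989 exchanges/day

3.3989 exchanges/day


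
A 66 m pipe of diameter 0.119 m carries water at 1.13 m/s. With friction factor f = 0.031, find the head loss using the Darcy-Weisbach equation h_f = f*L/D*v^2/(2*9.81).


v^2 = 1.13^2 = 1.2769 m^2/s^2
L/D = 66/0.119 = 554.62185
h_f = f*(L/D)*v^2/(2g) = 0.031 * 554.62185 * 1.2769 / 19.62 = 1.11897 m

1.11897 m


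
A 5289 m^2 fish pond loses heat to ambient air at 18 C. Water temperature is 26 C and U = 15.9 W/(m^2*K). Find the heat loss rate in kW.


Temperature difference dT = 26 - 18 = 8 K
Heat loss (W) = U * A * dT = 15.9 * 5289 * 8 = 672760.8 W
Convert to kW: 672760.8 / 1000 = 672.7608 kW

672.7608 kW


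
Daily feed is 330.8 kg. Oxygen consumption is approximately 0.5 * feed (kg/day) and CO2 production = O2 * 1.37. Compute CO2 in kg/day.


O2 = 330.8 * 0.5 = 165.4
CO2 = 165.4 * 1.37 = 226.598

226.598 kg/day


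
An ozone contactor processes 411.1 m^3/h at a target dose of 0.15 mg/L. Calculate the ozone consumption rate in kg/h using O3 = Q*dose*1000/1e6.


O3 demand (mg/h) = Q * dose * 1000 = 411.1 * 0.15 * 1000 = 61665 mg/h
Convert mg to kg: 61665 / 1e6 = 0.061665 kg/h

0.061665 kg/h


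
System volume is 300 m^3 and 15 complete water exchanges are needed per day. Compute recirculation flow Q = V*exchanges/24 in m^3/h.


Daily recirculation volume = 300 m^3 * 15 = 4500 m^3/day
Flow rate Q = daily volume / 24 h = 4500 / 24 = 187.5 m^3/h

187.5 m^3/h


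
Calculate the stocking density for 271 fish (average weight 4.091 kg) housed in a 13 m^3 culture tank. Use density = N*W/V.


Total biomass = 271 fish * 4.091 kg = 1108.661 kg
Density = total biomass / volume = 1108.661 / 13 = 85.2816 kg/m^3

85.2816 kg/m^3


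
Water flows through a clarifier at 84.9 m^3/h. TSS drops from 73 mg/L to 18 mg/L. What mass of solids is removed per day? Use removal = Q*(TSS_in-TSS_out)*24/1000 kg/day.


Concentration drop: TSS_in - TSS_out = 73 - 18 = 55 mg/L
Hourly solids removed = Q * dTSS = 84.9 m^3/h * 55 mg/L = 4669.5 g/h  (m^3/h * mg/L = g/h)
Daily solids removed = 4669.5 * 24 = 112068 g/day
Convert g to kg: 112068 / 1000 = 112.068 kg/day

112.068 kg/day


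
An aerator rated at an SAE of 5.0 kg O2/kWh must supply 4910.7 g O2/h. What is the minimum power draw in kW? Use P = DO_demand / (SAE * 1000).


SAE in g O2/kWh = 5.0 * 1000 = 5000 g/kWh
P = DO_demand / SAE_g = 4910.7 / 5000 = 0.98214 kW

0.98214 kW


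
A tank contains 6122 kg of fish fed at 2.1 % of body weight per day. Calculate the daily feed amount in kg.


Feeding rate fraction = 2.1% / 100 = 0.021
Daily feed = 6122 kg * 0.021 = 128.562 kg/day

128.562 kg/day


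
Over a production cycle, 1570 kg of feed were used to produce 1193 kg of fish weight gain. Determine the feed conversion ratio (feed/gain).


FCR = feed consumed / weight gained
FCR = 1570 kg / 1193 kg = 1.31601

1.31601


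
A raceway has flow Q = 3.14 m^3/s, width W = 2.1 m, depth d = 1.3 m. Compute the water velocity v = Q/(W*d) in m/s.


Cross-sectional area = W * d = 2.1 * 1.3 = 2.73 m^2
Velocity = Q / A = 3.14 / 2.73 = 1.15018 m/s

1.15018 m/s


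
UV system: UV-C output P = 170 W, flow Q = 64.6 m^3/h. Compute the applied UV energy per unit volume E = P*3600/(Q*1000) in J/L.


Energy delivered per hour = 170 W * 3600 s = 612000 J/h
Volume treated per hour = 64.6 m^3/h * 1000 = 64600 L/h
dose = 612000 / 64600 = 9.47368 J/L

9.47368 J/L


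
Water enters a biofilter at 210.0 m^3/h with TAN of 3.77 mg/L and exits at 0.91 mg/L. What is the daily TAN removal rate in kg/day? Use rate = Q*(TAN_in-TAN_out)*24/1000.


Concentration drop: TAN_in - TAN_out = 3.77 - 0.91 = 2.86 mg/L
Hourly TAN removed = Q * dTAN = 210.0 m^3/h * 2.86 mg/L = 600.6 g/h  (m^3/h * mg/L = g/h)
Daily TAN removed = 600.6 * 24 = 14414.4 g/day
Convert to kg/day: 14414.4 / 1000 = 14.4144 kg/day

14.4144 kg/day


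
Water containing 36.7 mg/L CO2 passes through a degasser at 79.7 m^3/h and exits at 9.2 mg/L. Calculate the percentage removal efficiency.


CO2_out / CO2_in = 9.2 / 36.7 = 0.2506812
Fraction remaining = 0.2506812
efficiency = (1 - 0.2506812) * 100 = 74.9319 %

74.9319 %


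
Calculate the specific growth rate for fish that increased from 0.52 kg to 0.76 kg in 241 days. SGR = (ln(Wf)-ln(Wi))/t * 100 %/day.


ln(W_f) = ln(0.76) = -0.27443685
ln(W_i) = ln(0.52) = -0.65392647
ln(W_f) - ln(W_i) = -0.27443685 - -0.65392647 = 0.37948962
SGR = 0.37948962 / 241 * 100 = 0.157465 %/day

0.157465 %/day


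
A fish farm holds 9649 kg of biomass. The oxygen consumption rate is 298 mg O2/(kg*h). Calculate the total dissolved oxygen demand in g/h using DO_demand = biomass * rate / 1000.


Total O2 consumption (mg/h) = 9649 kg * 298 mg/(kg*h) = 2875402 mg/h
Convert to g/h: 2875402 / 1000 = 2875.402 g/h

2875.402 g/h


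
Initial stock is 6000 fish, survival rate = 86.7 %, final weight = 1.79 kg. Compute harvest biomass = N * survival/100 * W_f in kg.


Survivors = 6000 * 86.7/100 = 5202 fish
Harvest biomass = survivors * W_f = 5202 * 1.79 = 9311.58 kg

9311.58 kg


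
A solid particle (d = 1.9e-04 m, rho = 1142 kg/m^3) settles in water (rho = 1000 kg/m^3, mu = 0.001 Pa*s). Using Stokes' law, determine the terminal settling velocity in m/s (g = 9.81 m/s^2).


Density difference: rho_p - rho_f = 1142 - 1000 = 142 kg/m^3
d^2 = (1.9e-04)^2 = 3.61e-08 m^2
Numerator = (rho_p - rho_f) * g * d^2 = 142 * 9.81 * 3.61e-08 = 5.0288022e-05
Denominator = 18 * mu = 18 * 0.001 = 0.018
v_s = 5.0288022e-05 / 0.018 = 0.00279378 m/s
Check: Re = rho_f * v_s * d / mu = 1000 * 0.00279378 * 1.9e-04 / 0.001 = 0.531 < 1, so Stokes' law applies.

0.00279378 m/s


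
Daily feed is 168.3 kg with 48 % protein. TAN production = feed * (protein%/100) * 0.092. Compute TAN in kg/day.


Protein in feed = 168.3 * 48/100 = 80.784 kg/day
TAN = protein * 0.092 = 80.784 * 0.092 = 7.432128 kg/day

7.432128 kg/day


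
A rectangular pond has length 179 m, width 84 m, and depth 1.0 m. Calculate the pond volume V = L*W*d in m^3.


Base area = L * W = 179 * 84 = 15036 m^2
Volume = area * depth = 15036 * 1.0 = 15036 m^3

15036 m^3


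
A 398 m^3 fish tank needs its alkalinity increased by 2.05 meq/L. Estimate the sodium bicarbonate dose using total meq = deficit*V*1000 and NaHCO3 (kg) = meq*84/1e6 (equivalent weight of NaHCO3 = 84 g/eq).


Tank volume in L = 398 m^3 * 1000 = 398000 L
Total meq required = 2.05 meq/L * 398000 L = 815900 meq
NaHCO3 mass = 815900 meq * 84 mg/meq / 1e6 = 68.5356 kg

68.5356 kg


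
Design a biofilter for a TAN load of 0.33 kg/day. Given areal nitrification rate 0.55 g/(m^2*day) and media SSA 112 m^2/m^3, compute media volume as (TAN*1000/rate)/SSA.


A = 0.33*1000 / 0.55 = 600 m^2
V = 600 / 112 = 5.35714

5.35714 m^3


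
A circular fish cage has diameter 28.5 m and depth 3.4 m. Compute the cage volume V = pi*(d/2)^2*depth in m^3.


r = d/2 = 28.5/2 = 14.25 m
Base area = pi*r^2 = pi*14.25^2 = 637.93966 m^2
Volume = 637.93966 * 3.4 = 2168.99 m^3

2168.99 m^3


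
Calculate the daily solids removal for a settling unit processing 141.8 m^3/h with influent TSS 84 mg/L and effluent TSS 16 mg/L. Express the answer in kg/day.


Concentration drop: TSS_in - TSS_out = 84 - 16 = 68 mg/L
Hourly solids removed = Q * dTSS = 141.8 m^3/h * 68 mg/L = 9642.4 g/h  (m^3/h * mg/L = g/h)
Daily solids removed = 9642.4 * 24 = 231417.6 g/day
Convert g to kg: 231417.6 / 1000 = 231.4176 kg/day

231.4176 kg/day


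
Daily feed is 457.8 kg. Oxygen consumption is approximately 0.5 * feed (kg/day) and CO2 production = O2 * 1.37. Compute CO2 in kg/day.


O2 = 457.8 * 0.5 = 228.9
CO2 = 228.9 * 1.37 = 313.593

313.593 kg/day


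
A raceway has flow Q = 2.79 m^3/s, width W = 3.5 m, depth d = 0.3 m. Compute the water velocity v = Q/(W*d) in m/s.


Cross-sectional area = W * d = 3.5 * 0.3 = 1.05 m^2
Velocity = Q / A = 2.79 / 1.05 = 2.65714 m/s

2.65714 m/s


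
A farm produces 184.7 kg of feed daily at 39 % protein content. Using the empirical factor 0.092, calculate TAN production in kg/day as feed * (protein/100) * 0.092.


Protein in feed = 184.7 * 39/100 = 72.033 kg/day
TAN = protein * 0.092 = 72.033 * 0.092 = 6.627036 kg/day

6.627036 kg/day
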